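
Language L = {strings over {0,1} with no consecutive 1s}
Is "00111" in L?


'11' occurs at index 2

No, "00111" is not in L


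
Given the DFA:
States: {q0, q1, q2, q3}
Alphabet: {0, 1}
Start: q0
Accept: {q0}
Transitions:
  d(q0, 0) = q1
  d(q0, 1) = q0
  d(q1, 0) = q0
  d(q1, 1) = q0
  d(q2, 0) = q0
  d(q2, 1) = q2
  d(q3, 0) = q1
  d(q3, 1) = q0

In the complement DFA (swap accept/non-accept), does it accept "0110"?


Trace: q0 -> q1 -> q0 -> q0 -> q1
Final: q1
Original accept: {q0}
Complement: q1 is not in original accept

Yes, complement accepts (original rejects)


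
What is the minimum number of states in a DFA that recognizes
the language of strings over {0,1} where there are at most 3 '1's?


States: count = 0, 1, ..., 3 (all accepting; 4 states), plus a dead state for count > 3.
Total: 4 + 1 = 5.

5


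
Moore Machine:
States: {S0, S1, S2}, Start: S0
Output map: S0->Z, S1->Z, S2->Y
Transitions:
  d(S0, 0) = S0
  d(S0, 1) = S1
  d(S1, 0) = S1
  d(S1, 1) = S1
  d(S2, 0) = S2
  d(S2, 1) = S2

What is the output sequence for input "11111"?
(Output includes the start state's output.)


Start: S0 (output Z)
  --1--> S1 (output Z)
  --1--> S1 (output Z)
  --1--> S1 (output Z)
  --1--> S1 (output Z)
  --1--> S1 (output Z)

"ZZZZZZ"


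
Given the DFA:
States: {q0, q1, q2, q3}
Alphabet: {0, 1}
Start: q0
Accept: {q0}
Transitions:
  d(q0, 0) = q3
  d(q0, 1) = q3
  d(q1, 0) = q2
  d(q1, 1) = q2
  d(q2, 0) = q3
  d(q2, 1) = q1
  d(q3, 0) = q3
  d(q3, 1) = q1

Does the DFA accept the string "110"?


Trace: q0 -> q3 -> q1 -> q2
Final state: q2
Accept states: {q0}

No, rejected (final state q2 is not an accept state)


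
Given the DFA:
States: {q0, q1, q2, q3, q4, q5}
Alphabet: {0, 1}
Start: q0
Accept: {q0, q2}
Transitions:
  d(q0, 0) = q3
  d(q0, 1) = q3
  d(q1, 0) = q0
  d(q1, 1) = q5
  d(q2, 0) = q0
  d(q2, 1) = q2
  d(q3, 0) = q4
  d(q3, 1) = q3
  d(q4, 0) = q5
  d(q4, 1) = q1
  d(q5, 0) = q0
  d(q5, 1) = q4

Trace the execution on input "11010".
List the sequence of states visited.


Input: 11010
d(q0, 1) = q3
d(q3, 1) = q3
d(q3, 0) = q4
d(q4, 1) = q1
d(q1, 0) = q0


q0 -> q3 -> q3 -> q4 -> q1 -> q0


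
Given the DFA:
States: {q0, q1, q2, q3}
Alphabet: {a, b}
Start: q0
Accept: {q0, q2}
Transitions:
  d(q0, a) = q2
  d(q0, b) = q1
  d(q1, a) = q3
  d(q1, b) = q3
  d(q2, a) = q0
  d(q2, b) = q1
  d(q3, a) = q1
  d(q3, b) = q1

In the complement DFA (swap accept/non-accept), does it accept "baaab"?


Trace: q0 -> q1 -> q3 -> q1 -> q3 -> q1
Final: q1
Original accept: {q0, q2}
Complement: q1 is not in original accept

Yes, complement accepts (original rejects)


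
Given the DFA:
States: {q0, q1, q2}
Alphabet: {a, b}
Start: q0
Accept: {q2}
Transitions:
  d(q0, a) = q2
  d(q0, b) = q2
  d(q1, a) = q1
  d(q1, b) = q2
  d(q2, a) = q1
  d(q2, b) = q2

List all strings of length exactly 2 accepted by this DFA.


All strings of length 2: 4 total
Accepted: 2

"ab", "bb"


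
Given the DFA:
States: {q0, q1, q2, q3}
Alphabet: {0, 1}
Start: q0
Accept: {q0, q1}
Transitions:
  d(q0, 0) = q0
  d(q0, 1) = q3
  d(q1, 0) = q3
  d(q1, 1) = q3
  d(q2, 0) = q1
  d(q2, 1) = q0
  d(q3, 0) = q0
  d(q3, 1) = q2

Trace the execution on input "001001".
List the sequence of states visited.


Input: 001001
d(q0, 0) = q0
d(q0, 0) = q0
d(q0, 1) = q3
d(q3, 0) = q0
d(q0, 0) = q0
d(q0, 1) = q3


q0 -> q0 -> q0 -> q3 -> q0 -> q0 -> q3


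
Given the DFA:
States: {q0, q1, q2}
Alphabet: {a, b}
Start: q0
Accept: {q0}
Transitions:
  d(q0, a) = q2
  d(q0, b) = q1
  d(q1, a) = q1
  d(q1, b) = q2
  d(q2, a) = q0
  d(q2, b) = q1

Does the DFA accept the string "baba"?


Trace: q0 -> q1 -> q1 -> q2 -> q0
Final state: q0
Accept states: {q0}

Yes, accepted (final state q0 is an accept state)


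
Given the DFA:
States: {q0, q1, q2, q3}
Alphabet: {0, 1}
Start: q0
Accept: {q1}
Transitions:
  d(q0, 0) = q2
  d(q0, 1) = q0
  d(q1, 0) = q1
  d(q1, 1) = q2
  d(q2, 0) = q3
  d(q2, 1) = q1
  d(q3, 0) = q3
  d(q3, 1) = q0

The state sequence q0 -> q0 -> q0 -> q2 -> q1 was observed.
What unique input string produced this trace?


Trace back each transition to find the symbol:
  q0 --[1]--> q0
  q0 --[1]--> q0
  q0 --[0]--> q2
  q2 --[1]--> q1

"1101"


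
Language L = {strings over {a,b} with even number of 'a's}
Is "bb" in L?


count('a') = 0; 0 mod 2 = 0

Yes, "bb" is in L


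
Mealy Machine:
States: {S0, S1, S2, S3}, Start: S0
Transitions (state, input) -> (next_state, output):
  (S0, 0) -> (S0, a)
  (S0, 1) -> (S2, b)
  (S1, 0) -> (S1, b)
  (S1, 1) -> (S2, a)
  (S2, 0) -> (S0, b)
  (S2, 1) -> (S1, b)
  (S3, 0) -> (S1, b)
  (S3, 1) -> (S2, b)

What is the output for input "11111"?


Step-by-step:
  (S0, 1) -> (S2, b)
  (S2, 1) -> (S1, b)
  (S1, 1) -> (S2, a)
  (S2, 1) -> (S1, b)
  (S1, 1) -> (S2, a)

"bbaba"


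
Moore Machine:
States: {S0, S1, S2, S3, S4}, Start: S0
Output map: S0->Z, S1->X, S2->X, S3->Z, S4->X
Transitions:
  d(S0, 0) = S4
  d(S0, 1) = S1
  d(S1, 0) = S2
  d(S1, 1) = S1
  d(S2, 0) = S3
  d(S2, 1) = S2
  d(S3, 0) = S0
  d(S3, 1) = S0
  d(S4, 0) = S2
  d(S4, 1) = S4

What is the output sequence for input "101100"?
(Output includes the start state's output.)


Start: S0 (output Z)
  --1--> S1 (output X)
  --0--> S2 (output X)
  --1--> S2 (output X)
  --1--> S2 (output X)
  --0--> S3 (output Z)
  --0--> S0 (output Z)

"ZXXXXZZ"


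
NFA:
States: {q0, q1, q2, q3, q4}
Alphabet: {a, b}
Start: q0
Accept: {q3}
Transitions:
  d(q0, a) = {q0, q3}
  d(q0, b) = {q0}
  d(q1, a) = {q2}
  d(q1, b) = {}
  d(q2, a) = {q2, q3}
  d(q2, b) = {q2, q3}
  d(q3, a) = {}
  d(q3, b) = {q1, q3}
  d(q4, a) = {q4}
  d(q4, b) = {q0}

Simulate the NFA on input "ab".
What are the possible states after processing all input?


Start: {q0}
  --a--> {q0, q3}
  --b--> {q0, q1, q3}

{q0, q1, q3}


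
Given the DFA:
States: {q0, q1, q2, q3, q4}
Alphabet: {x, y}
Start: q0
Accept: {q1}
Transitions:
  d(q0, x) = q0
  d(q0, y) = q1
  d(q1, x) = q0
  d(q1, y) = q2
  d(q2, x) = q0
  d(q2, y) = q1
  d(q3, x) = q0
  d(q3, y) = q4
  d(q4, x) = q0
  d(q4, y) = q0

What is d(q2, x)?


Looking up transition d(q2, x)

q0


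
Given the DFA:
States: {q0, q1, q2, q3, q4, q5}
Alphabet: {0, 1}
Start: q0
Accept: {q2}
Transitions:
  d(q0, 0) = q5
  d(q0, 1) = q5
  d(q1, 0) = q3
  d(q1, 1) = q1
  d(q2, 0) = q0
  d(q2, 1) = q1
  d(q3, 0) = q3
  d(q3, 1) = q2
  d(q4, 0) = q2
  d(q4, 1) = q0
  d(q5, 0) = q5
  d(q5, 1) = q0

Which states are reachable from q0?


BFS from q0:
  layer 0: {q0}
  layer 1: {q5}

{q0, q5}


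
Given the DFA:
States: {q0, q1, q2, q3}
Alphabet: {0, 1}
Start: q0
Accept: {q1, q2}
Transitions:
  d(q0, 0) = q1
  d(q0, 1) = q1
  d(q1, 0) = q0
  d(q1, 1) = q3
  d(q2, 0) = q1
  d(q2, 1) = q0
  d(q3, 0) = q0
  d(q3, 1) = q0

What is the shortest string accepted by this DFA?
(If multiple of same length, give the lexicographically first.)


BFS by string length (lex-first path to each state shown):
  len 0: q0<-""
  len 1: q1<-"0"
Found accept state at length 1.

"0"


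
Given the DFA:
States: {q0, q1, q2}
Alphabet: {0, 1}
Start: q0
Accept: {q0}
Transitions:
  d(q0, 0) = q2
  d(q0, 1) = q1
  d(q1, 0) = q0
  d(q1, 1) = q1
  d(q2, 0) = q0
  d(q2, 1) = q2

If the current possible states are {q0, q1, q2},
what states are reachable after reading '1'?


Apply transition on '1' from each current state:
  d(q0, 1) = q1
  d(q1, 1) = q1
  d(q2, 1) = q2

{q1, q2}


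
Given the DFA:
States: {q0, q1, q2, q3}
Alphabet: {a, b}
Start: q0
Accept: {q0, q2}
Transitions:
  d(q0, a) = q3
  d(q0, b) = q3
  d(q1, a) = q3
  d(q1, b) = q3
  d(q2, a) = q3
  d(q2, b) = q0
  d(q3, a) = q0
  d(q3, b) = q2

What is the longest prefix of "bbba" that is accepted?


Run the DFA, marking each prefix where the state is accepting:
  "" -> q0 [accept]
  "b" -> q3 [reject]
  "bb" -> q2 [accept]
  "bbb" -> q0 [accept]
  "bbba" -> q3 [reject]

"bbb"


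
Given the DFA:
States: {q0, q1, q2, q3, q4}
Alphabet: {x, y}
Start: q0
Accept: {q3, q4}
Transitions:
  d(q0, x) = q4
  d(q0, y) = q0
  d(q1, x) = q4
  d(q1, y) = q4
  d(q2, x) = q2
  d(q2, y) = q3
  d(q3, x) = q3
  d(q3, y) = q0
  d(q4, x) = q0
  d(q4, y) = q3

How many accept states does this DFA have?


Accept states listed: {q3, q4}
Counting: q3(1) q4(2)

2


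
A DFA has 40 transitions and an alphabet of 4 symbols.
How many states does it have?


Each state has exactly one transition per symbol.
states = transitions / |alphabet| = 40 / 4 = 10

10


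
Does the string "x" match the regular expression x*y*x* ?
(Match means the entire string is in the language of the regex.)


|string| = 1; first = 'x'; last = 'x'

Yes, "x" matches x*y*x*


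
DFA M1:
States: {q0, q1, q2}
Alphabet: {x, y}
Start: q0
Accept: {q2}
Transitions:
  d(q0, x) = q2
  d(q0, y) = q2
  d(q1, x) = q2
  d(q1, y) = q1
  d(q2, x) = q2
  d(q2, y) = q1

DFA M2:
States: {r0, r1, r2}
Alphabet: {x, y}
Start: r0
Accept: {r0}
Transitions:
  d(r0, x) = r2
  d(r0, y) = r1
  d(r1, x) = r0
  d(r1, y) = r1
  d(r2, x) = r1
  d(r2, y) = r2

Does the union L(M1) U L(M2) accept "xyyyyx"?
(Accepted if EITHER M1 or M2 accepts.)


M1: final=q2 accepted=True
M2: final=r1 accepted=False

Yes, union accepts


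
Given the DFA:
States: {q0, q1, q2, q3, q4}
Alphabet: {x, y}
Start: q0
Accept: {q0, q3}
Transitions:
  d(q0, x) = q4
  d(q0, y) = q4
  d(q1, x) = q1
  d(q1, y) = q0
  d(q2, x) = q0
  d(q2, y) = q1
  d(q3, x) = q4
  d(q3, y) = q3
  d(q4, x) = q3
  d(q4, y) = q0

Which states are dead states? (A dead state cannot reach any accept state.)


Forward reachability from each state:
  q0 -> reaches accept state q0 (live)
  q1 -> reaches accept state q0 (live)
  q2 -> reaches accept state q0 (live)
  q3 -> reaches accept state q0 (live)
  q4 -> reaches accept state q0 (live)

None (all states can reach an accept state)


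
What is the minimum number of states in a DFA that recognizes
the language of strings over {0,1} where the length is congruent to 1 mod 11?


States track (length) mod 11.
Need 11 states: one per remainder 0..10; accept = remainder 1.

11


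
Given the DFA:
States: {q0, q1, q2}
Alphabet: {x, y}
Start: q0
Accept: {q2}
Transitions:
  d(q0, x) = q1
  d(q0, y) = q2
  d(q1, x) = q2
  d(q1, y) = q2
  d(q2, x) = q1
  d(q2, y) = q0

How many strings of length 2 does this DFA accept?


Enumerating all length-2 strings:
  "xx" -> q2 [accept]
  "xy" -> q2 [accept]
  "yx" -> q1 [reject]
  "yy" -> q0 [reject]

2 out of 4


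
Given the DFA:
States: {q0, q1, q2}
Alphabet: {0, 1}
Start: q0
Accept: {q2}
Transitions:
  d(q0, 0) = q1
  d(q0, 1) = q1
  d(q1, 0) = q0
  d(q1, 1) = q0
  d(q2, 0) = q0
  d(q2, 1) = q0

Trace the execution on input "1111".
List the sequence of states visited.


Input: 1111
d(q0, 1) = q1
d(q1, 1) = q0
d(q0, 1) = q1
d(q1, 1) = q0


q0 -> q1 -> q0 -> q1 -> q0


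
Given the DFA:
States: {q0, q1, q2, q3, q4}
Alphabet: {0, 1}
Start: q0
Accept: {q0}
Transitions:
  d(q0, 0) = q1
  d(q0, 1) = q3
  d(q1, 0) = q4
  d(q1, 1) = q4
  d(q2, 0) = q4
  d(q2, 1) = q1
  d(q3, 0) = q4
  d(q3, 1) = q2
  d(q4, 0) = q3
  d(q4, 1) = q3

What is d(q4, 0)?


Looking up transition d(q4, 0)

q3


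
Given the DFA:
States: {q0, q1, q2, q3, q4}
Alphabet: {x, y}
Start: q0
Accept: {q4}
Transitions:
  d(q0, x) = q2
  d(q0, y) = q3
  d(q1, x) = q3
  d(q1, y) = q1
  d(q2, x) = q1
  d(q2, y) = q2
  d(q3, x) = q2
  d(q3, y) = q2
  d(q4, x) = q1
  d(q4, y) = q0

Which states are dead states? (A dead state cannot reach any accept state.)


Forward reachability from each state:
  q0 -> reaches {q0, q1, q2, q3}, no accept state (dead)
  q1 -> reaches {q1, q2, q3}, no accept state (dead)
  q2 -> reaches {q1, q2, q3}, no accept state (dead)
  q3 -> reaches {q1, q2, q3}, no accept state (dead)
  q4 -> reaches accept state q4 (live)

{q0, q1, q2, q3}


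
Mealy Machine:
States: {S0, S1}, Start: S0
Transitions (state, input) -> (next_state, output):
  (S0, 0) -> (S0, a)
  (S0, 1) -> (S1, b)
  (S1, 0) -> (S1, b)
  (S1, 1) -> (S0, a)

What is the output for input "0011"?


Step-by-step:
  (S0, 0) -> (S0, a)
  (S0, 0) -> (S0, a)
  (S0, 1) -> (S1, b)
  (S1, 1) -> (S0, a)

"aaba"


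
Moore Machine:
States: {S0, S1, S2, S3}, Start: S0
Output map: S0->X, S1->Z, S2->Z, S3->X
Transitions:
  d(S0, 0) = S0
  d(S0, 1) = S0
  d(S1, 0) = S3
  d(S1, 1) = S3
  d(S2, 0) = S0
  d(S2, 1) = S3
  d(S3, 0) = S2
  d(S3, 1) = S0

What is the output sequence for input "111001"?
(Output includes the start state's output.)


Start: S0 (output X)
  --1--> S0 (output X)
  --1--> S0 (output X)
  --1--> S0 (output X)
  --0--> S0 (output X)
  --0--> S0 (output X)
  --1--> S0 (output X)

"XXXXXXX"


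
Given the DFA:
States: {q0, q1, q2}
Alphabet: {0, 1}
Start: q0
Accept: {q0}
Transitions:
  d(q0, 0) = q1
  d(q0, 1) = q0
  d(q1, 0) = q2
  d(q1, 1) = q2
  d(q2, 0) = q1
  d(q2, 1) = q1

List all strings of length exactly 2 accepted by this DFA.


All strings of length 2: 4 total
Accepted: 1

"11"


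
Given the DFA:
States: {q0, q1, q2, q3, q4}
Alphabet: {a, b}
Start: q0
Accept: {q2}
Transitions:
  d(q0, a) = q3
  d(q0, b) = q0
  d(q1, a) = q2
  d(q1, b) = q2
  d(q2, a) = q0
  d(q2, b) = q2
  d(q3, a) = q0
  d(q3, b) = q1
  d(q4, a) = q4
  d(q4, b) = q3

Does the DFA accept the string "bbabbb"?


Trace: q0 -> q0 -> q0 -> q3 -> q1 -> q2 -> q2
Final state: q2
Accept states: {q2}

Yes, accepted (final state q2 is an accept state)


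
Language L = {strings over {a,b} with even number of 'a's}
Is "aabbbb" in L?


count('a') = 2; 2 mod 2 = 0

Yes, "aabbbb" is in L


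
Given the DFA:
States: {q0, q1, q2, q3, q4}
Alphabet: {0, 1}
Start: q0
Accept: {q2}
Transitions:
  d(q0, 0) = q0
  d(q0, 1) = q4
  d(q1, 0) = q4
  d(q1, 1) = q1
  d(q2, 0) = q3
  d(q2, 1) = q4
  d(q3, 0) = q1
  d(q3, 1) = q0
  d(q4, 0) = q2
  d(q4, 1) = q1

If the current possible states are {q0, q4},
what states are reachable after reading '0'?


Apply transition on '0' from each current state:
  d(q0, 0) = q0
  d(q4, 0) = q2

{q0, q2}


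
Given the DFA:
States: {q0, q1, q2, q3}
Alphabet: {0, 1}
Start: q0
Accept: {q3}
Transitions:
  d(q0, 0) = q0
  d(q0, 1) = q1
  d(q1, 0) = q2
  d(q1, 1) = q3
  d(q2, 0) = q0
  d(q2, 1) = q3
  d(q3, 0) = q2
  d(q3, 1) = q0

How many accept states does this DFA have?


Accept states listed: {q3}
Counting: q3(1)

1


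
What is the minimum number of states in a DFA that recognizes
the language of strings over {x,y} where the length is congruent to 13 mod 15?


States track (length) mod 15.
Need 15 states: one per remainder 0..14; accept = remainder 13.

15


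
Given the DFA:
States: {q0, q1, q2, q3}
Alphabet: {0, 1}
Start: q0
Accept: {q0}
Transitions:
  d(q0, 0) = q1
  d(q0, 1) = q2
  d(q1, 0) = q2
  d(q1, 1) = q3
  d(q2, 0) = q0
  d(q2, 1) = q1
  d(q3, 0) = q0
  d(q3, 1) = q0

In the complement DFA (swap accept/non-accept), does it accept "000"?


Trace: q0 -> q1 -> q2 -> q0
Final: q0
Original accept: {q0}
Complement: q0 is in original accept

No, complement rejects (original accepts)


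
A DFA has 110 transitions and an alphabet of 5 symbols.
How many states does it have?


Each state has exactly one transition per symbol.
states = transitions / |alphabet| = 110 / 5 = 22

22


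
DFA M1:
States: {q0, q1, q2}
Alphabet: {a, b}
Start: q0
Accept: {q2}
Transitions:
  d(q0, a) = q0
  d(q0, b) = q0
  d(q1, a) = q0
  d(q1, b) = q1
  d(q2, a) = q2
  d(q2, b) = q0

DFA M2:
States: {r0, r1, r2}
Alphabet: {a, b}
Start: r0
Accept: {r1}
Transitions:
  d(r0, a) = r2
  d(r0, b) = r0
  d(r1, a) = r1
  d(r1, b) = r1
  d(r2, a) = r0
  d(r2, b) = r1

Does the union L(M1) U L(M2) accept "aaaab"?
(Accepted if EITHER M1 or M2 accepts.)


M1: final=q0 accepted=False
M2: final=r0 accepted=False

No, union rejects (neither accepts)


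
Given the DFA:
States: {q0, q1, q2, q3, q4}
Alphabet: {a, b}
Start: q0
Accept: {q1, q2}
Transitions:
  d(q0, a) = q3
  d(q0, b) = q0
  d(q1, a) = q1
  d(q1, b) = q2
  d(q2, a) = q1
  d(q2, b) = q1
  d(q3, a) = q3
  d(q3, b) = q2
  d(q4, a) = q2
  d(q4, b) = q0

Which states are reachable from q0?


BFS from q0:
  layer 0: {q0}
  layer 1: {q3}
  layer 2: {q2}
  layer 3: {q1}

{q0, q1, q2, q3}


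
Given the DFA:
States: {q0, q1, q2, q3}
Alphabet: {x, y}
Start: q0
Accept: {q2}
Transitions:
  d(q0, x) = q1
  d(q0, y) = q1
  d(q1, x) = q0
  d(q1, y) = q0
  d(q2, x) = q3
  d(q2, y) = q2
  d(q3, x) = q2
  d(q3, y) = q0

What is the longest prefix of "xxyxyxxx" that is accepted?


Run the DFA, marking each prefix where the state is accepting:
  "" -> q0 [reject]
  "x" -> q1 [reject]
  "xx" -> q0 [reject]
  "xxy" -> q1 [reject]
  "xxyx" -> q0 [reject]
  "xxyxy" -> q1 [reject]
  "xxyxyx" -> q0 [reject]
  "xxyxyxx" -> q1 [reject]
  "xxyxyxxx" -> q0 [reject]

No prefix is accepted


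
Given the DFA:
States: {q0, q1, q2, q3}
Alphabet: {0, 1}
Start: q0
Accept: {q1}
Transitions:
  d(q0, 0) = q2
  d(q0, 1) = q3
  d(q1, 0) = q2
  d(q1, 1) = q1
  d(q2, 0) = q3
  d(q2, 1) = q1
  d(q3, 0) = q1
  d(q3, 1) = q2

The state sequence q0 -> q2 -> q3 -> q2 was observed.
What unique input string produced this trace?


Trace back each transition to find the symbol:
  q0 --[0]--> q2
  q2 --[0]--> q3
  q3 --[1]--> q2

"001"


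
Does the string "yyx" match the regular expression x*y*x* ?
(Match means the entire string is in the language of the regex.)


|string| = 3; first = 'y'; last = 'x'

Yes, "yyx" matches x*y*x*


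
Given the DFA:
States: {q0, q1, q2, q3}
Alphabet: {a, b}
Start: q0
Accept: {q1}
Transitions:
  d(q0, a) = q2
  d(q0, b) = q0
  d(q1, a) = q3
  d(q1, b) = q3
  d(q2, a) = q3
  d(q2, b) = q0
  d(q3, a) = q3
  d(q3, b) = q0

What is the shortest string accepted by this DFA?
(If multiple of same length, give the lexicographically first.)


BFS by string length (lex-first path to each state shown):
  len 0: q0<-""
  len 1: q0<-"b", q2<-"a"
  len 2: q0<-"ab", q2<-"ba", q3<-"aa"
  len 3: q0<-"aab", q2<-"aba", q3<-"aaa"
  len 4: q0<-"aaab", q2<-"aaba", q3<-"aaaa"
  len 5: q0<-"aaaab", q2<-"aaaba", q3<-"aaaaa"
  len 6: q0<-"aaaaab", q2<-"aaaaba", q3<-"aaaaaa"
  len 7: q0<-"aaaaaab", q2<-"aaaaaba", q3<-"aaaaaaa"
  len 8: q0<-"aaaaaaab", q2<-"aaaaaaba", q3<-"aaaaaaaa"

No string accepted (empty language)


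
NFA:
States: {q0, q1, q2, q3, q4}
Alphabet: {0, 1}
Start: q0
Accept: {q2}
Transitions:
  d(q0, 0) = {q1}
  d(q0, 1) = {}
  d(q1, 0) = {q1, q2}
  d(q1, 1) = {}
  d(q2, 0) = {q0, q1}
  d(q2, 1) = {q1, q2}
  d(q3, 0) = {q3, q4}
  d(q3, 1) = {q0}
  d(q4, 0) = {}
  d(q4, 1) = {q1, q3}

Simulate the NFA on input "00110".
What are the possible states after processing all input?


Start: {q0}
  --0--> {q1}
  --0--> {q1, q2}
  --1--> {q1, q2}
  --1--> {q1, q2}
  --0--> {q0, q1, q2}

{q0, q1, q2}


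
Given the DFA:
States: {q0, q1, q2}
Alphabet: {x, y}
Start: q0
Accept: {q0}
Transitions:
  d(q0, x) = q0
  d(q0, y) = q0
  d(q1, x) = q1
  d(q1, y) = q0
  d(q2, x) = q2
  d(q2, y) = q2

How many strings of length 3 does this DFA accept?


Enumerating all length-3 strings:
  "xxx" -> q0 [accept]
  "xxy" -> q0 [accept]
  "xyx" -> q0 [accept]
  "xyy" -> q0 [accept]
  "yxx" -> q0 [accept]
  "yxy" -> q0 [accept]
  "yyx" -> q0 [accept]
  "yyy" -> q0 [accept]

8 out of 8


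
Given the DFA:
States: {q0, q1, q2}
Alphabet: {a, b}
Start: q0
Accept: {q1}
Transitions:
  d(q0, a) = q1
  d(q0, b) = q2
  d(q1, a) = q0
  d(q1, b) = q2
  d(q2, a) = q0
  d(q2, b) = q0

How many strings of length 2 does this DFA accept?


Enumerating all length-2 strings:
  "aa" -> q0 [reject]
  "ab" -> q2 [reject]
  "ba" -> q0 [reject]
  "bb" -> q0 [reject]

0 out of 4


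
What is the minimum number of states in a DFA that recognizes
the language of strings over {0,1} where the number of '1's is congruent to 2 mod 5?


States track (count of '1') mod 5.
Need 5 states: one per remainder 0..4; accept = remainder 2.

5


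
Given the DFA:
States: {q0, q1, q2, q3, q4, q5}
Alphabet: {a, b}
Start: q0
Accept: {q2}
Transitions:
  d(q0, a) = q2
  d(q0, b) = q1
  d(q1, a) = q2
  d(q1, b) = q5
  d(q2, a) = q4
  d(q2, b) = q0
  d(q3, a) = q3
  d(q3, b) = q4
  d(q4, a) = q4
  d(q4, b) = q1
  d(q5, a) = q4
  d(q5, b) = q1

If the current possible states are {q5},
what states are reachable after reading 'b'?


Apply transition on 'b' from each current state:
  d(q5, b) = q1

{q1}


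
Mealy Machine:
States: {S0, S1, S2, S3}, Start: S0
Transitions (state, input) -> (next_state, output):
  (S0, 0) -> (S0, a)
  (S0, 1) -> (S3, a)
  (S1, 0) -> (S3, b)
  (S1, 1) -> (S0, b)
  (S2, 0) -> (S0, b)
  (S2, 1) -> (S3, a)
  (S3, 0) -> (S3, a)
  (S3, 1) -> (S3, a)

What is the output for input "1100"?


Step-by-step:
  (S0, 1) -> (S3, a)
  (S3, 1) -> (S3, a)
  (S3, 0) -> (S3, a)
  (S3, 0) -> (S3, a)

"aaaa"


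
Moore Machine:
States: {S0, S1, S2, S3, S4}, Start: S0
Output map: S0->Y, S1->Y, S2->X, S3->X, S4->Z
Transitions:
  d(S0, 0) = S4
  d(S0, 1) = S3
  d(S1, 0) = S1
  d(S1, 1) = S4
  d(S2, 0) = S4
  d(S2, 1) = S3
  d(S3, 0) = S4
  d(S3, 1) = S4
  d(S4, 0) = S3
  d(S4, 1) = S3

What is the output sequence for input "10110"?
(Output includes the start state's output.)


Start: S0 (output Y)
  --1--> S3 (output X)
  --0--> S4 (output Z)
  --1--> S3 (output X)
  --1--> S4 (output Z)
  --0--> S3 (output X)

"YXZXZX"


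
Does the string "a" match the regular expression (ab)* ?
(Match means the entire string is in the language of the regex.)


|string| = 1; first = 'a'; last = 'a'

No, "a" does not match (ab)*


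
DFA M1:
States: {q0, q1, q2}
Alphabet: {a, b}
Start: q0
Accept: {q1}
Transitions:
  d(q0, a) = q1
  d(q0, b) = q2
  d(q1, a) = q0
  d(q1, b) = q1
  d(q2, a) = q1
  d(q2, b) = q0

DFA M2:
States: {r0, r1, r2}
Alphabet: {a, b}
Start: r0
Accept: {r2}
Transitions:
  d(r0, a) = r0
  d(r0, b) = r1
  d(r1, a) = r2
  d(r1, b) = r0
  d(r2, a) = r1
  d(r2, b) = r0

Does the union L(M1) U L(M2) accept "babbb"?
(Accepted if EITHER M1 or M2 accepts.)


M1: final=q1 accepted=True
M2: final=r0 accepted=False

Yes, union accepts


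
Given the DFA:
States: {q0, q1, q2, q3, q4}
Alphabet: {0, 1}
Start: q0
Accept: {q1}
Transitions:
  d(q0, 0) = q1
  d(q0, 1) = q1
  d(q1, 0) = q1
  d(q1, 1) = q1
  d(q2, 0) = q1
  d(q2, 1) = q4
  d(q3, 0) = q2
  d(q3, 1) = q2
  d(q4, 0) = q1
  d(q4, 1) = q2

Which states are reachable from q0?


BFS from q0:
  layer 0: {q0}
  layer 1: {q1}

{q0, q1}


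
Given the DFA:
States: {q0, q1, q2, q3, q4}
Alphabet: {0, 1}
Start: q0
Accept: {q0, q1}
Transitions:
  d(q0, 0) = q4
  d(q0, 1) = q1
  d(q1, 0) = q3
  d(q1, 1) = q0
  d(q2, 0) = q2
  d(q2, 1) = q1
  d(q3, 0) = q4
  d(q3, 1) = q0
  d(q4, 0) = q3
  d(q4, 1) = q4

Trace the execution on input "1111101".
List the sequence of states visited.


Input: 1111101
d(q0, 1) = q1
d(q1, 1) = q0
d(q0, 1) = q1
d(q1, 1) = q0
d(q0, 1) = q1
d(q1, 0) = q3
d(q3, 1) = q0


q0 -> q1 -> q0 -> q1 -> q0 -> q1 -> q3 -> q0


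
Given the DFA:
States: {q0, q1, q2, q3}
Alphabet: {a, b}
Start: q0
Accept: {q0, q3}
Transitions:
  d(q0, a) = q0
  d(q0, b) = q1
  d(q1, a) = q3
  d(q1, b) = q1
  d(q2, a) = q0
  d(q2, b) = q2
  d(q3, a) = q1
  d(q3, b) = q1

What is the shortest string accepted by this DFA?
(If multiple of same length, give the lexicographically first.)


BFS by string length (lex-first path to each state shown):
  len 0: q0<-""
Found accept state at length 0.

"" (empty string)


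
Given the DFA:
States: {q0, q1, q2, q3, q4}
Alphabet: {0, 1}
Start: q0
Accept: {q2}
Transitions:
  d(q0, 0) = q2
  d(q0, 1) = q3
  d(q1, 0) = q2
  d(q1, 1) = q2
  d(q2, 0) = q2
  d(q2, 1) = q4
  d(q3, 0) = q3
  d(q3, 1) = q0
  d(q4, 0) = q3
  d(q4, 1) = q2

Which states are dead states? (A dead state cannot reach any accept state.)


Forward reachability from each state:
  q0 -> reaches accept state q2 (live)
  q1 -> reaches accept state q2 (live)
  q2 -> reaches accept state q2 (live)
  q3 -> reaches accept state q2 (live)
  q4 -> reaches accept state q2 (live)

None (all states can reach an accept state)


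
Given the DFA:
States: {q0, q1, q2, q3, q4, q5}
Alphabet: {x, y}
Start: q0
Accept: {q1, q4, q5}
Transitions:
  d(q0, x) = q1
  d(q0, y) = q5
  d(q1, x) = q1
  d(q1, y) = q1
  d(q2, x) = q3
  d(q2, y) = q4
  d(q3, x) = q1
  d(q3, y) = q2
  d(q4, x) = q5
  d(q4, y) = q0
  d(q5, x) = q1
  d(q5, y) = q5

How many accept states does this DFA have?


Accept states listed: {q1, q4, q5}
Counting: q1(1) q4(2) q5(3)

3


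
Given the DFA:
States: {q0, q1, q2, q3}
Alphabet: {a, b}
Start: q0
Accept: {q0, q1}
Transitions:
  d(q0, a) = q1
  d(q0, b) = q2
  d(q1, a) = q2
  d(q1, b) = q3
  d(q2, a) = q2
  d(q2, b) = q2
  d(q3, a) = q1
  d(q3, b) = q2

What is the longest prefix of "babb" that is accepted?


Run the DFA, marking each prefix where the state is accepting:
  "" -> q0 [accept]
  "b" -> q2 [reject]
  "ba" -> q2 [reject]
  "bab" -> q2 [reject]
  "babb" -> q2 [reject]

""


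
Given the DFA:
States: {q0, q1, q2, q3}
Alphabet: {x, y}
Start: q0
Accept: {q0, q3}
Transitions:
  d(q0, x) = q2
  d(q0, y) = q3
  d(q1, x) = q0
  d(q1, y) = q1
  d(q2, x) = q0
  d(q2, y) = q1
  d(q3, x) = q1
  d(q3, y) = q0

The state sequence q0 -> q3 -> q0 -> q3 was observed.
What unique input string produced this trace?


Trace back each transition to find the symbol:
  q0 --[y]--> q3
  q3 --[y]--> q0
  q0 --[y]--> q3

"yyy"


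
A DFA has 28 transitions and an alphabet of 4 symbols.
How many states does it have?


Each state has exactly one transition per symbol.
states = transitions / |alphabet| = 28 / 4 = 7

7


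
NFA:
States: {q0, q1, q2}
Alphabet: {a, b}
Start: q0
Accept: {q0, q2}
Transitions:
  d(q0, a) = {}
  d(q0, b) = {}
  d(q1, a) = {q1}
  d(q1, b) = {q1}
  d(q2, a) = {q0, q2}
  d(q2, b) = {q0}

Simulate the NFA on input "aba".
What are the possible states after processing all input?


Start: {q0}
  --a--> {}
  --b--> {}
  --a--> {}

{} (empty set, no valid transitions)


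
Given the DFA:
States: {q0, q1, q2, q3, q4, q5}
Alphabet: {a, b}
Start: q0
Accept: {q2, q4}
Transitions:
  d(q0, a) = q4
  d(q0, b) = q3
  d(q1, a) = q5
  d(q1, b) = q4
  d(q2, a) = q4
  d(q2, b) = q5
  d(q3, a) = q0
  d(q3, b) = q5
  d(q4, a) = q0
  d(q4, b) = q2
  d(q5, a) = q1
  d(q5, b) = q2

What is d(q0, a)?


Looking up transition d(q0, a)

q4


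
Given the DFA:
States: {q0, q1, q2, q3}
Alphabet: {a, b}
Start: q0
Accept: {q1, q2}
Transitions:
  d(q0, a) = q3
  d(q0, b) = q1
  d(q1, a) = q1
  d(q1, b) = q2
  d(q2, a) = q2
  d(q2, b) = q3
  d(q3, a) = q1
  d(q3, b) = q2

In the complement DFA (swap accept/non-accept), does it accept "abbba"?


Trace: q0 -> q3 -> q2 -> q3 -> q2 -> q2
Final: q2
Original accept: {q1, q2}
Complement: q2 is in original accept

No, complement rejects (original accepts)


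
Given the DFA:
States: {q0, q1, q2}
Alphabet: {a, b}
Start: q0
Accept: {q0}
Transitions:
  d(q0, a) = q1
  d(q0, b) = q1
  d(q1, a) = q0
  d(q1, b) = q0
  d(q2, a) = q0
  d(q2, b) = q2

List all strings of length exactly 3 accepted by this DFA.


All strings of length 3: 8 total
Accepted: 0

None


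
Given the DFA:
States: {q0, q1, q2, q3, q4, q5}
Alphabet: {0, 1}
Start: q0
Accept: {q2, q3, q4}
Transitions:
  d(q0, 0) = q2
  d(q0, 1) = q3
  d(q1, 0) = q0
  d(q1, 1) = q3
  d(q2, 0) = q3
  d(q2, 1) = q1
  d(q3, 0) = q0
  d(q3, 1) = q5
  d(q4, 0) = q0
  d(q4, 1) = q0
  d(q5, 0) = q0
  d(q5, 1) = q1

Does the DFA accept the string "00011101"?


Trace: q0 -> q2 -> q3 -> q0 -> q3 -> q5 -> q1 -> q0 -> q3
Final state: q3
Accept states: {q2, q3, q4}

Yes, accepted (final state q3 is an accept state)


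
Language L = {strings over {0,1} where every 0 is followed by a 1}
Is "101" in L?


'00' present: False; ends with '0': False

Yes, "101" is in L


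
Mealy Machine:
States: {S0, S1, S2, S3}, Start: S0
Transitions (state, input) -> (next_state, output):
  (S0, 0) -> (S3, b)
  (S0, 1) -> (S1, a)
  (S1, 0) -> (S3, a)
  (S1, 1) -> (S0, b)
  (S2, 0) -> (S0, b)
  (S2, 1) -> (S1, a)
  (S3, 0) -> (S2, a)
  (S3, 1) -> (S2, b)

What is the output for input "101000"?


Step-by-step:
  (S0, 1) -> (S1, a)
  (S1, 0) -> (S3, a)
  (S3, 1) -> (S2, b)
  (S2, 0) -> (S0, b)
  (S0, 0) -> (S3, b)
  (S3, 0) -> (S2, a)

"aabbba"


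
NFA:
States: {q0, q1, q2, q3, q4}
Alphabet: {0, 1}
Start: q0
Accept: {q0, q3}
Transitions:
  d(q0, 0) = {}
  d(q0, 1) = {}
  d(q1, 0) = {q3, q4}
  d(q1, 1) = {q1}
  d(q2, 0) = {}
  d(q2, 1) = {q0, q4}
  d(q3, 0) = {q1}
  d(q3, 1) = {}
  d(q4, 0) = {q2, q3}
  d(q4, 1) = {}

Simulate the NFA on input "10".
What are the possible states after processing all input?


Start: {q0}
  --1--> {}
  --0--> {}

{} (empty set, no valid transitions)


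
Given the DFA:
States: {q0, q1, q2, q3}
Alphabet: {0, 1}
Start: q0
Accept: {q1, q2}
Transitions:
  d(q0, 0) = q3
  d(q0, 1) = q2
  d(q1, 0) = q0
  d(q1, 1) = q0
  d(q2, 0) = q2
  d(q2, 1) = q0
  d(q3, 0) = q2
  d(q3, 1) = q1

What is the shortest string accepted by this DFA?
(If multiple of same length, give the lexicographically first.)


BFS by string length (lex-first path to each state shown):
  len 0: q0<-""
  len 1: q2<-"1", q3<-"0"
Found accept state at length 1.

"1"


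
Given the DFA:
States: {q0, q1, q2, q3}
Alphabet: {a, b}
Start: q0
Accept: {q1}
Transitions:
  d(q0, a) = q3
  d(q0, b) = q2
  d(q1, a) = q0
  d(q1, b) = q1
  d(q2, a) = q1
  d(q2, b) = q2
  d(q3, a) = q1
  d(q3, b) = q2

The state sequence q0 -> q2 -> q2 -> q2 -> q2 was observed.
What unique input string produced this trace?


Trace back each transition to find the symbol:
  q0 --[b]--> q2
  q2 --[b]--> q2
  q2 --[b]--> q2
  q2 --[b]--> q2

"bbbb"


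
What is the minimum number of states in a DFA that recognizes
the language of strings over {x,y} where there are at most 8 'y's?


States: count = 0, 1, ..., 8 (all accepting; 9 states), plus a dead state for count > 8.
Total: 9 + 1 = 10.

10


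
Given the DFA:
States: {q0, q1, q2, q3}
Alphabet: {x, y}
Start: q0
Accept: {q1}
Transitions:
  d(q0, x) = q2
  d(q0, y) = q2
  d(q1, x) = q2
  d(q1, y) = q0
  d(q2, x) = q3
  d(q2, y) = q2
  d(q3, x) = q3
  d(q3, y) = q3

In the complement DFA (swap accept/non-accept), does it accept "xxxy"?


Trace: q0 -> q2 -> q3 -> q3 -> q3
Final: q3
Original accept: {q1}
Complement: q3 is not in original accept

Yes, complement accepts (original rejects)


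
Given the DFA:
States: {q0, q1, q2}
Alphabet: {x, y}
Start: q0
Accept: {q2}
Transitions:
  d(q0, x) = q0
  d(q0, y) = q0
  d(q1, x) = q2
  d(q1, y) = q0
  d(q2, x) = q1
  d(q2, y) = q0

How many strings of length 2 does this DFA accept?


Enumerating all length-2 strings:
  "xx" -> q0 [reject]
  "xy" -> q0 [reject]
  "yx" -> q0 [reject]
  "yy" -> q0 [reject]

0 out of 4


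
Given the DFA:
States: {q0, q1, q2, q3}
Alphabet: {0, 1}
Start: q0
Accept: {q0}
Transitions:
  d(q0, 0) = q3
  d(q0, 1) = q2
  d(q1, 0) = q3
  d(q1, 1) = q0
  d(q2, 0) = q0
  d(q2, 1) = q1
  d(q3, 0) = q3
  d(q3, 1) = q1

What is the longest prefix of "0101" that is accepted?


Run the DFA, marking each prefix where the state is accepting:
  "" -> q0 [accept]
  "0" -> q3 [reject]
  "01" -> q1 [reject]
  "010" -> q3 [reject]
  "0101" -> q1 [reject]

""


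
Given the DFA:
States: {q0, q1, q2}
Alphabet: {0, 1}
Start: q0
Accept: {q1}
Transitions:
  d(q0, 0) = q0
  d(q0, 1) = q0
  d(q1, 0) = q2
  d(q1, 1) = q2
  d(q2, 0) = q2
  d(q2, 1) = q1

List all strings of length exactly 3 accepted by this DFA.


All strings of length 3: 8 total
Accepted: 0

None


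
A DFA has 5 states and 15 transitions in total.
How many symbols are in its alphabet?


Each state has exactly one transition per symbol.
|alphabet| = transitions / states = 15 / 5 = 3

3


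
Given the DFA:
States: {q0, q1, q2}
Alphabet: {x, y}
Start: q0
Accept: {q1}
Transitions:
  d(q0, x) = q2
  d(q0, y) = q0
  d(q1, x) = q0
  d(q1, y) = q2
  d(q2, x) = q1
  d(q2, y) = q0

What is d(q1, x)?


Looking up transition d(q1, x)

q0


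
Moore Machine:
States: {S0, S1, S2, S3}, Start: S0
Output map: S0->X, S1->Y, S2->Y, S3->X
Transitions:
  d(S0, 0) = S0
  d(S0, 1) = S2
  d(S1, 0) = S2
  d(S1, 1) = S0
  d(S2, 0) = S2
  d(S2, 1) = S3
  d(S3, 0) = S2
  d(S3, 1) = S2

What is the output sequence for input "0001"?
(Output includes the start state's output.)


Start: S0 (output X)
  --0--> S0 (output X)
  --0--> S0 (output X)
  --0--> S0 (output X)
  --1--> S2 (output Y)

"XXXXY"


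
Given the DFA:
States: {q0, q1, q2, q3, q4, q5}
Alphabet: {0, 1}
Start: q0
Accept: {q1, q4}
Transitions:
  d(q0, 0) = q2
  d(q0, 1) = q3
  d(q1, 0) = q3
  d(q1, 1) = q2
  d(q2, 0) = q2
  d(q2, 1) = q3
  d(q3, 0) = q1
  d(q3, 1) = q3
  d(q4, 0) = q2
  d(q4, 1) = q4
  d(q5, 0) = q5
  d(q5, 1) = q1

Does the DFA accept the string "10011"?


Trace: q0 -> q3 -> q1 -> q3 -> q3 -> q3
Final state: q3
Accept states: {q1, q4}

No, rejected (final state q3 is not an accept state)


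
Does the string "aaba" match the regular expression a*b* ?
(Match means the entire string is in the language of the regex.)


|string| = 4; first = 'a'; last = 'a'

No, "aaba" does not match a*b*


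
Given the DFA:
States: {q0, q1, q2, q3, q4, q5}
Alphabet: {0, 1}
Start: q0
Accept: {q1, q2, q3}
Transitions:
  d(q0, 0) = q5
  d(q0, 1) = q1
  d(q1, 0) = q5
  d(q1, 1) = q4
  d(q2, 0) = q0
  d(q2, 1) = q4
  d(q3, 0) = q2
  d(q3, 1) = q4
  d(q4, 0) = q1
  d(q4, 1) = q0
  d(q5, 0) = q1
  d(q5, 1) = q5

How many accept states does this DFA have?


Accept states listed: {q1, q2, q3}
Counting: q1(1) q2(2) q3(3)

3


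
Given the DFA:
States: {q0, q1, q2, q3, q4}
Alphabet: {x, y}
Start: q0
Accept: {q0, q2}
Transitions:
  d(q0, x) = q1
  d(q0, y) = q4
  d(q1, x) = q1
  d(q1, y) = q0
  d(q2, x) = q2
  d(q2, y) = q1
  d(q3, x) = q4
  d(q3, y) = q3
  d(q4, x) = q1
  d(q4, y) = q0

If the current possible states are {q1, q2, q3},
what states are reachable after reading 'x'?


Apply transition on 'x' from each current state:
  d(q1, x) = q1
  d(q2, x) = q2
  d(q3, x) = q4

{q1, q2, q4}


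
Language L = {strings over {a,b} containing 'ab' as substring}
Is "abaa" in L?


'ab' occurs at index 0

Yes, "abaa" is in L


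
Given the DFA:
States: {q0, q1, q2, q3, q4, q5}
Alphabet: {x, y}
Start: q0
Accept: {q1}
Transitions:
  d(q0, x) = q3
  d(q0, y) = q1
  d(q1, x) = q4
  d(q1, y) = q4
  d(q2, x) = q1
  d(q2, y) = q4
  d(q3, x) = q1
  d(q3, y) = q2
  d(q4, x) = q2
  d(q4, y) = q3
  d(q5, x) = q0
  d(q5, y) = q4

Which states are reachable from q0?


BFS from q0:
  layer 0: {q0}
  layer 1: {q1, q3}
  layer 2: {q2, q4}

{q0, q1, q2, q3, q4}


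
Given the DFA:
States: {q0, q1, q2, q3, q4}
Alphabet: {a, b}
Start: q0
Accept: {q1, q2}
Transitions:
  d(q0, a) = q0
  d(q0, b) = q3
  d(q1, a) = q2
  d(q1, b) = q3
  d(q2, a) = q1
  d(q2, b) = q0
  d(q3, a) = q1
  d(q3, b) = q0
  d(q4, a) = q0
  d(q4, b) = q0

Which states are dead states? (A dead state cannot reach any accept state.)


Forward reachability from each state:
  q0 -> reaches accept state q1 (live)
  q1 -> reaches accept state q1 (live)
  q2 -> reaches accept state q1 (live)
  q3 -> reaches accept state q1 (live)
  q4 -> reaches accept state q1 (live)

None (all states can reach an accept state)


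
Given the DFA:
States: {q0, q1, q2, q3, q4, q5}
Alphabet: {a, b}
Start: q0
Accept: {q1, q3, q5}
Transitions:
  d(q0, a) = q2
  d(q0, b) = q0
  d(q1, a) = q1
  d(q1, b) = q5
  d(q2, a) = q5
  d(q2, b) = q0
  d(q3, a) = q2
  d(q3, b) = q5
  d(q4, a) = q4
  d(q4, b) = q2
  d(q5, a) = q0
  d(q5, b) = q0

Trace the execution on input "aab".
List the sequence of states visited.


Input: aab
d(q0, a) = q2
d(q2, a) = q5
d(q5, b) = q0


q0 -> q2 -> q5 -> q0


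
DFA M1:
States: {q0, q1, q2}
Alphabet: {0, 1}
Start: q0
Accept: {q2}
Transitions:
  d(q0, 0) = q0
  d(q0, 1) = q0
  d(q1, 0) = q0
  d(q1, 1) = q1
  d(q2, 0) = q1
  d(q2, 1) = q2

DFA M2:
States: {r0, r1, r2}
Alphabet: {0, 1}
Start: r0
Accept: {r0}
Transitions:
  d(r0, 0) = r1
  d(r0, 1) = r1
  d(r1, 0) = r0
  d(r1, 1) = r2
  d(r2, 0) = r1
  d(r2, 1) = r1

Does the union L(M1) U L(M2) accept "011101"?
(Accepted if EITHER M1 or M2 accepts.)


M1: final=q0 accepted=False
M2: final=r2 accepted=False

No, union rejects (neither accepts)


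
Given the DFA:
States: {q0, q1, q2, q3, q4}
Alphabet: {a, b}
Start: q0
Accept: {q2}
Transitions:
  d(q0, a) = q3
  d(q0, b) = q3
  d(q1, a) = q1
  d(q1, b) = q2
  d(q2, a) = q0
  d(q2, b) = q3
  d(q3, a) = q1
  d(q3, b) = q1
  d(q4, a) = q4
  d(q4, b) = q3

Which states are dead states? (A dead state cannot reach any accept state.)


Forward reachability from each state:
  q0 -> reaches accept state q2 (live)
  q1 -> reaches accept state q2 (live)
  q2 -> reaches accept state q2 (live)
  q3 -> reaches accept state q2 (live)
  q4 -> reaches accept state q2 (live)

None (all states can reach an accept state)


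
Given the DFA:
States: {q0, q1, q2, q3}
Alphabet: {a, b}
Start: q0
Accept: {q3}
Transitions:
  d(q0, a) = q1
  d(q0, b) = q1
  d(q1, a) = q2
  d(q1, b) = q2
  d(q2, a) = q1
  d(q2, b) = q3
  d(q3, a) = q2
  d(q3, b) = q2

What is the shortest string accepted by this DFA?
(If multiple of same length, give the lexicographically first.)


BFS by string length (lex-first path to each state shown):
  len 0: q0<-""
  len 1: q1<-"a"
  len 2: q2<-"aa"
  len 3: q1<-"aaa", q3<-"aab"
Found accept state at length 3.

"aab"


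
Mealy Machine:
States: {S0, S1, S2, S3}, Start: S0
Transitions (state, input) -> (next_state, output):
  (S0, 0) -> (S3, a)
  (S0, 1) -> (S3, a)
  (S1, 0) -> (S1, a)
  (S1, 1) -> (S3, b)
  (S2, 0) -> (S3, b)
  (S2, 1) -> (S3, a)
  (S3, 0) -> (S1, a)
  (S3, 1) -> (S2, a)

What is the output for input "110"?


Step-by-step:
  (S0, 1) -> (S3, a)
  (S3, 1) -> (S2, a)
  (S2, 0) -> (S3, b)

"aab"


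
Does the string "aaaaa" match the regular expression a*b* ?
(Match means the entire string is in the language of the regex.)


|string| = 5; first = 'a'; last = 'a'

Yes, "aaaaa" matches a*b*


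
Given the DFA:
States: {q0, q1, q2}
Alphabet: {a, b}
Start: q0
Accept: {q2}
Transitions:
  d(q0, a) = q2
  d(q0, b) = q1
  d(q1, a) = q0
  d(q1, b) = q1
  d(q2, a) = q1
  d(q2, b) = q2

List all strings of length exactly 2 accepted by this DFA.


All strings of length 2: 4 total
Accepted: 1

"ab"


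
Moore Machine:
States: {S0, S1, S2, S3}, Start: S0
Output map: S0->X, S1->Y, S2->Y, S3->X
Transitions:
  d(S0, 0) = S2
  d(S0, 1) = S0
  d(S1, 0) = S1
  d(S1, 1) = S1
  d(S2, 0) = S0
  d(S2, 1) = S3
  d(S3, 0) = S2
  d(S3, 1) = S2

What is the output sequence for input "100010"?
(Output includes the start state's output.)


Start: S0 (output X)
  --1--> S0 (output X)
  --0--> S2 (output Y)
  --0--> S0 (output X)
  --0--> S2 (output Y)
  --1--> S3 (output X)
  --0--> S2 (output Y)

"XXYXYXY"


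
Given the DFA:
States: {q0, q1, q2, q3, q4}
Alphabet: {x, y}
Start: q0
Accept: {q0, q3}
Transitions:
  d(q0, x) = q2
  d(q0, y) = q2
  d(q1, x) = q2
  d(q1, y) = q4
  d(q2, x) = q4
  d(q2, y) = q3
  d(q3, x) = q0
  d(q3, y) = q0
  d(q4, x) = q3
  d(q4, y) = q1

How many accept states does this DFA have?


Accept states listed: {q0, q3}
Counting: q0(1) q3(2)

2


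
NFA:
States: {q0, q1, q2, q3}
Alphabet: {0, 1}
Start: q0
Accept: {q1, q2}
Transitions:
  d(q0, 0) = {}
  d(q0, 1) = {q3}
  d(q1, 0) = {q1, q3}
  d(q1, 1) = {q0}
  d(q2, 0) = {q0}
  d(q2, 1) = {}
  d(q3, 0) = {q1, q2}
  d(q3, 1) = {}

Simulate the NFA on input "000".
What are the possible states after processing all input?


Start: {q0}
  --0--> {}
  --0--> {}
  --0--> {}

{} (empty set, no valid transitions)


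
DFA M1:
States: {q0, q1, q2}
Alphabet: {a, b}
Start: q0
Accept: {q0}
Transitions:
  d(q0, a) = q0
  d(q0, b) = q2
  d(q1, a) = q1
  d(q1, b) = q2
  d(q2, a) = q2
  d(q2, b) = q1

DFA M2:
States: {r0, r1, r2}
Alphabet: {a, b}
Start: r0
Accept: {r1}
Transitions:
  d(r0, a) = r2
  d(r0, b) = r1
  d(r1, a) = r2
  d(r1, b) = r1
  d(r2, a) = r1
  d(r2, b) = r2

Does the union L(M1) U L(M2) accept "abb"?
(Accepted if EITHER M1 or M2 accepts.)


M1: final=q1 accepted=False
M2: final=r2 accepted=False

No, union rejects (neither accepts)


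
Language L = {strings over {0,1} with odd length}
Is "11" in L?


length = 2; 2 mod 2 = 0

No, "11" is not in L


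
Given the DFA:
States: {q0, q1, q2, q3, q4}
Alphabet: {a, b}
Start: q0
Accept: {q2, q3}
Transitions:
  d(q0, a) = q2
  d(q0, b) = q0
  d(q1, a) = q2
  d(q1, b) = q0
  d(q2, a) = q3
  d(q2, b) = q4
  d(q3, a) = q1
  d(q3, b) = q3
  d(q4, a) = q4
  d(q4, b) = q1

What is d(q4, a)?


Looking up transition d(q4, a)

q4
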